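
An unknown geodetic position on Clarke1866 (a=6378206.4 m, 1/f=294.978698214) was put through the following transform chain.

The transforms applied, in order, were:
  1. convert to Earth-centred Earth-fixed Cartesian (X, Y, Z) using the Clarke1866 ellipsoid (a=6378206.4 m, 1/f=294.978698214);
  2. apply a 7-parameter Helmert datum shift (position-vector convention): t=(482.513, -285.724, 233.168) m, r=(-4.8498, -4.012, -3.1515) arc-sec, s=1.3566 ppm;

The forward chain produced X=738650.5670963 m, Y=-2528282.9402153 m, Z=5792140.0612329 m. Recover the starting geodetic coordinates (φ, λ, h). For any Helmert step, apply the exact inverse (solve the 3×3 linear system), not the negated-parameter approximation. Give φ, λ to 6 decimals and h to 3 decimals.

φ=65.693481°, λ=-73.719947°, h=2252.833 m

start: X=738650.5671, Y=-2528282.9402, Z=5792140.0612 m
→ Helmert⁻¹: X=738318.3348, Y=-2528118.6863, Z=5791825.2327
→ geod (Bowring, a=6378206.400): φ=65.69348100°, λ=-73.71994700°, h=2252.8330 m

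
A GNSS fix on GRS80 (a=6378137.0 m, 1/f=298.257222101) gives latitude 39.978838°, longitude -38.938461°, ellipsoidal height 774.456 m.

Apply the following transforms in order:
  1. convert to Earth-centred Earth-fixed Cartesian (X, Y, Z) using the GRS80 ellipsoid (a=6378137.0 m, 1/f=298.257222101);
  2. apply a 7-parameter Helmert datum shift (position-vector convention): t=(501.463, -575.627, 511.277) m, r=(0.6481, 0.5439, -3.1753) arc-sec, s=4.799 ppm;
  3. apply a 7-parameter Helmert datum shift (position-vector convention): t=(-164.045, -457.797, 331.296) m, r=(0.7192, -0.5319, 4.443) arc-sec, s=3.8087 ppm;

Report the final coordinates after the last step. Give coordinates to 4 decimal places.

start: φ=39.978838°, λ=-38.938461°, h=774.456 m
→ ECEF (a=6378137.000, f=1/298.257222101): X=3807289.0048, Y=-3076316.9509, Z=4076682.9020
→ Helmert 7p (PV): X=3807772.1309, Y=-3076978.7612, Z=4077194.0375
→ Helmert 7p (PV): X=3807678.3538, Y=-3077380.4731, Z=4077539.9527

X=3807678.3538 m, Y=-3077380.4731 m, Z=4077539.9527 m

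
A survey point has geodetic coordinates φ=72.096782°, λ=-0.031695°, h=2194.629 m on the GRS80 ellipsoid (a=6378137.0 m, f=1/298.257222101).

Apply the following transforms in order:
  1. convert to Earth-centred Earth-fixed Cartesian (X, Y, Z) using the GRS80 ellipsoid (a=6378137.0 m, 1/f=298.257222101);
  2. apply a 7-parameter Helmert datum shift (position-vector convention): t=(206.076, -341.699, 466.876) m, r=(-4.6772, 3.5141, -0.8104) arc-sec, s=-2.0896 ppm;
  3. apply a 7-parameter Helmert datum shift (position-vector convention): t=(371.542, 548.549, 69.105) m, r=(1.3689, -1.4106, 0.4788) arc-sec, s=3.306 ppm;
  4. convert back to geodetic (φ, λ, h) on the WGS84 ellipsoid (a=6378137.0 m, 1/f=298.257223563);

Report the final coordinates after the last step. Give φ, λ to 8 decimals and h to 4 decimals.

start: φ=72.096782°, λ=-0.031695°, h=2194.629 m
→ ECEF (a=6378137.000, f=1/298.257222101): X=1967347.6554, Y=-1088.3016, Z=6049103.2126
→ Helmert 7p (PV): X=1967652.6735, Y=-1300.5605, Z=6049523.9558
→ Helmert 7p (PV): X=1967989.3521, Y=-787.5968, Z=6049626.5083
→ geod (Bowring, a=6378137.000): φ=72.09275450°, λ=-0.02292999°, h=2889.8208 m

φ=72.09275450°, λ=-0.02292999°, h=2889.8208 m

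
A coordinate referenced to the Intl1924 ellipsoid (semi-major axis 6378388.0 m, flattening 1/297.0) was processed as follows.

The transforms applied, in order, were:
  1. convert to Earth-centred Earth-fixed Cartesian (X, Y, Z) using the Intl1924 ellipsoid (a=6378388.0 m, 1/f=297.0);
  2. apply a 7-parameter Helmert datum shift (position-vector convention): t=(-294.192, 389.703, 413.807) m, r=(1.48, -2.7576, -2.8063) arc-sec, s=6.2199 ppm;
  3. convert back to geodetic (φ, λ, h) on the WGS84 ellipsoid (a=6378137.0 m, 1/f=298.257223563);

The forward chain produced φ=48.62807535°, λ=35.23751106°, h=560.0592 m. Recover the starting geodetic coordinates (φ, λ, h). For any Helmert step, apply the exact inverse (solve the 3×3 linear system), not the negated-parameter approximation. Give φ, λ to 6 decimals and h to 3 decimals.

φ=48.625466°, λ=35.231551°, h=20.210 m

start: φ=48.628075°, λ=35.237511°, h=560.059 m
→ ECEF (a=6378137.000, f=1/298.257223563): X=3449969.5598, Y=2437069.9982, Z=4763743.1150
→ Helmert⁻¹: X=3450272.8197, Y=2436746.2588, Z=4763236.0690
→ geod (Bowring, a=6378388.000): φ=48.62546600°, λ=35.23155100°, h=20.2100 m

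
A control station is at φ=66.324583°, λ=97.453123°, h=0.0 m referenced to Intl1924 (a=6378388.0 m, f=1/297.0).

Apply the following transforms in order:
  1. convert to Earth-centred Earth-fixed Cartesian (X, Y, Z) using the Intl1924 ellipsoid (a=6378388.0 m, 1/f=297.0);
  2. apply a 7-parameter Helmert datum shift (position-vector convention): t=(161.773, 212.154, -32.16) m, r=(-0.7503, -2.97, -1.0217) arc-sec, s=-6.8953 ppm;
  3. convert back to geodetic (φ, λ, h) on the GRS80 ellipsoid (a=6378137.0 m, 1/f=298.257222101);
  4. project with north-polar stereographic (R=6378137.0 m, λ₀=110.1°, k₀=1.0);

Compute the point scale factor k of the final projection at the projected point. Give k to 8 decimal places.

1.04394113

start: φ=66.324583°, λ=97.453123°, h=0.000 m
→ ECEF (a=6378388.000, f=1/297.0): X=-333176.1339, Y=2546823.8891, Z=5818708.0032
→ Helmert 7p (PV): X=-333083.2311, Y=2547041.2980, Z=5818621.6599
→ geod (Bowring, a=6378137.000): φ=66.32199661°, λ=97.45043927°, h=177.0627 m
→ into stereo (λ₀=110.1°): φ=66.32199661°, λ−λ₀=-12.64956073°
scale k = 1.04394113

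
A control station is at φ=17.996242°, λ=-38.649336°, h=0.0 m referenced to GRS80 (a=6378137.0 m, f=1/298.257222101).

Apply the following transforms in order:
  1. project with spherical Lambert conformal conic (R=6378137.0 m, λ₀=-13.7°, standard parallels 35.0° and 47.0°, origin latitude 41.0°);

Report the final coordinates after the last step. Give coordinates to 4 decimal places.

start: φ=17.996242°, λ=-38.649336°, h=0.000 m
→ lcc (R=6378137.0, λ₀=-13.7°): E=-2794028.7225, N=-2210719.5837

E=-2794028.7225 m, N=-2210719.5837 m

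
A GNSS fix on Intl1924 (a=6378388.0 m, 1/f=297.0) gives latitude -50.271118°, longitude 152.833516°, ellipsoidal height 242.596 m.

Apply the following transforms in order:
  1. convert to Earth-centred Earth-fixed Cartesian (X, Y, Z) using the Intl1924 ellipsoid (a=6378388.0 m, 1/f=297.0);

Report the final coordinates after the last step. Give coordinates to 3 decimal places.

X=-3634417.053 m, Y=1865149.925 m, Z=-4882399.456 m

start: φ=-50.271118°, λ=152.833516°, h=242.596 m
→ ECEF (a=6378388.000, f=1/297.0): X=-3634417.0527, Y=1865149.9247, Z=-4882399.4556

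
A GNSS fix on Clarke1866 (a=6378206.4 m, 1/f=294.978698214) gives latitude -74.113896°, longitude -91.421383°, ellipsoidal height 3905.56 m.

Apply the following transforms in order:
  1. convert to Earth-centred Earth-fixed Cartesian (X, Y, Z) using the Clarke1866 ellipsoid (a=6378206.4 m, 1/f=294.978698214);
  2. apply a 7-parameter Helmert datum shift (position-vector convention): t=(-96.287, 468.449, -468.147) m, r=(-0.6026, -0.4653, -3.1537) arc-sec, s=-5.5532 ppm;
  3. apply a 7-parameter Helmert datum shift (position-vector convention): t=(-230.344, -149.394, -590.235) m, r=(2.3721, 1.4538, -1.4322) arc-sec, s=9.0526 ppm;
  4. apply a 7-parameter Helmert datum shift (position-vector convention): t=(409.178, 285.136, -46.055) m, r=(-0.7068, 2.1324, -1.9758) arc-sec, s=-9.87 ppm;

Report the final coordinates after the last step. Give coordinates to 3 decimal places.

X=-43535.232 m, Y=-1751253.967 m, Z=-6117081.357 m

start: φ=-74.113896°, λ=-91.421383°, h=3905.560 m
→ ECEF (a=6378206.400, f=1/294.978698214): X=-43469.7810, Y=-1751902.2196, Z=-6116007.5298
→ Helmert 7p (PV): X=-43578.8157, Y=-1751441.2450, Z=-6116436.6933
→ Helmert 7p (PV): X=-43864.8258, Y=-1751535.8502, Z=-6117102.1330
→ Helmert 7p (PV): X=-43535.2316, Y=-1751253.9674, Z=-6117081.3569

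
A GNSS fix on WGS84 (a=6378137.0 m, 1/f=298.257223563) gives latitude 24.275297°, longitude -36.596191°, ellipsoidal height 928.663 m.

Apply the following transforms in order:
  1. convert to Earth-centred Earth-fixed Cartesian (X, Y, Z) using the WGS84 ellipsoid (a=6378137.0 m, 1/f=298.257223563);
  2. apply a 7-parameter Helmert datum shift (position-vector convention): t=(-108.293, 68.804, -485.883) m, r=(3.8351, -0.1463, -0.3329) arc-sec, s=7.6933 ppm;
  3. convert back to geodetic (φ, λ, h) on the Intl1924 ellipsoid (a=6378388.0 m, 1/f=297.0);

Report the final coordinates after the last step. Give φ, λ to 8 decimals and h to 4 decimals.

φ=24.27178397°, λ=-36.59676928°, h=425.5500 m

start: φ=24.275297°, λ=-36.596191°, h=928.663 m
→ ECEF (a=6378137.000, f=1/298.257223563): X=4671283.3902, Y=-3468719.4057, Z=2606491.0990
→ Helmert 7p (PV): X=4671203.5877, Y=-3468733.2899, Z=2605964.0871
→ geod (Bowring, a=6378388.000): φ=24.27178397°, λ=-36.59676928°, h=425.5500 m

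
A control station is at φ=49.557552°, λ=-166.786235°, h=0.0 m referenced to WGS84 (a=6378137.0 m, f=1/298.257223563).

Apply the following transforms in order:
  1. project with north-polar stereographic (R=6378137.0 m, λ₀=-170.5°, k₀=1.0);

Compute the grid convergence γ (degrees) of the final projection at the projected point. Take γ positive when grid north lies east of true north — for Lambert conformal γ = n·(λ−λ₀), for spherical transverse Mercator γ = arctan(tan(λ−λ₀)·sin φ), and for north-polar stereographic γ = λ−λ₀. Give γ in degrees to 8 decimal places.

start: φ=49.557552°, λ=-166.786235°, h=0.000 m
→ into stereo (λ₀=-170.5°): φ=49.55755200°, λ−λ₀=3.71376500°
convergence γ = 3.71376500°

3.71376500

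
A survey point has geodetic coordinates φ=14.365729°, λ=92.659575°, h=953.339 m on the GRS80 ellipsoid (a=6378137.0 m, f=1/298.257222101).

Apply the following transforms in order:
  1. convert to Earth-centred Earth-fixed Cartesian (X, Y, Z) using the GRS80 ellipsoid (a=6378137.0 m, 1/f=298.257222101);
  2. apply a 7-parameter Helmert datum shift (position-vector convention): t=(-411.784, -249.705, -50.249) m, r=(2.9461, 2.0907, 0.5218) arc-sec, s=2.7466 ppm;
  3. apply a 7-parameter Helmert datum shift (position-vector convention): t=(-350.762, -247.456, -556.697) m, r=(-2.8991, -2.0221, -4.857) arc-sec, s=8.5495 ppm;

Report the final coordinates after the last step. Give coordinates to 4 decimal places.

X=-287439.6406 m, Y=6173821.3716 m, Z=1571861.8106 m

start: φ=14.365729°, λ=92.659575°, h=953.339 m
→ ECEF (a=6378137.000, f=1/298.257222101): X=-286804.1370, Y=6174243.1098, Z=1572449.4924
→ Helmert 7p (PV): X=-287216.3897, Y=6173987.1779, Z=1572494.6569
→ Helmert 7p (PV): X=-287439.6406, Y=6173821.3716, Z=1571861.8106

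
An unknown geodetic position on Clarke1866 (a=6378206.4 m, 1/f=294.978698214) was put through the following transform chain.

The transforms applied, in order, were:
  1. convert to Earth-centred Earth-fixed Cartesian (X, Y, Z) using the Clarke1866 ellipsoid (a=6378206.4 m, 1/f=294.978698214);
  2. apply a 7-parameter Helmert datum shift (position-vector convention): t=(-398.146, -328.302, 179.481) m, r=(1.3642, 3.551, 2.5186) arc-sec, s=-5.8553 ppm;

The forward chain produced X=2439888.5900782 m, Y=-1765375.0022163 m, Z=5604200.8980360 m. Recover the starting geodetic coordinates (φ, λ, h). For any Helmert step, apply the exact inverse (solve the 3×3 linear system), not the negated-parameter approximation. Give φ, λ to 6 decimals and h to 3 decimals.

φ=61.908522°, λ=-35.879224°, h=658.884 m

start: X=2439888.5901, Y=-1765375.0022, Z=5604200.8980 m
→ Helmert⁻¹: X=2440182.9938, Y=-1765049.7664, Z=5604107.9137
→ geod (Bowring, a=6378206.400): φ=61.90852200°, λ=-35.87922400°, h=658.8840 m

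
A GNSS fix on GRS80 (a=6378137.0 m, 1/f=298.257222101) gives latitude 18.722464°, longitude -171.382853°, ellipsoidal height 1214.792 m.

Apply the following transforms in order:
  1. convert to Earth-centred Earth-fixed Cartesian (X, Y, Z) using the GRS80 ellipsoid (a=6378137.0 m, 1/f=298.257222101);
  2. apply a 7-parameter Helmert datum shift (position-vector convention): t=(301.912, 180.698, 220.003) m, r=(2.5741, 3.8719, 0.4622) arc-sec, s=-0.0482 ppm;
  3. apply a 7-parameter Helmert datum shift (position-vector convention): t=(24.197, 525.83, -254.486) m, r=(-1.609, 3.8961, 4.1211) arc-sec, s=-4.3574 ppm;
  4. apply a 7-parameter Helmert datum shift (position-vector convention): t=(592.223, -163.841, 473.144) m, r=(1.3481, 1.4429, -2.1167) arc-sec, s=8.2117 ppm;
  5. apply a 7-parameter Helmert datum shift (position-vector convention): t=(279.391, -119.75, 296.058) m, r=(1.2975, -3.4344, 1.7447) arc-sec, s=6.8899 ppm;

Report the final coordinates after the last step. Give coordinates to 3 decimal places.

start: φ=18.722464°, λ=-171.382853°, h=1214.792 m
→ ECEF (a=6378137.000, f=1/298.257222101): X=-5975643.7849, Y=-905560.4812, Z=2034668.4071
→ Helmert 7p (PV): X=-5975301.3619, Y=-905418.5216, Z=2034989.1828
→ Helmert 7p (PV): X=-5975194.5999, Y=-904992.2561, Z=2034845.7583
→ Helmert 7p (PV): X=-5974646.4959, Y=-905115.5098, Z=2035371.4960
→ Helmert 7p (PV): X=-5974434.5037, Y=-905304.8366, Z=2035576.4027

X=-5974434.504 m, Y=-905304.837 m, Z=2035576.403 m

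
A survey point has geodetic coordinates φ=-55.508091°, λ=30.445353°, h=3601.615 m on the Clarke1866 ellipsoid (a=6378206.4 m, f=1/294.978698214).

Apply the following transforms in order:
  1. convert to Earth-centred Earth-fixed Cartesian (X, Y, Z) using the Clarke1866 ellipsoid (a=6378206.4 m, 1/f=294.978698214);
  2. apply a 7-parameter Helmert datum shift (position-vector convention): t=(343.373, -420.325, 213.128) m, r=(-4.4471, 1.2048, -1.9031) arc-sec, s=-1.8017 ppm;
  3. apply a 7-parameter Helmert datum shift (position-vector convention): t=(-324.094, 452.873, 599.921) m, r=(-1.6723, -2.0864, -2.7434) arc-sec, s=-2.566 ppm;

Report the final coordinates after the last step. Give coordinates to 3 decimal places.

start: φ=-55.508091°, λ=30.445353°, h=3601.615 m
→ ECEF (a=6378206.400, f=1/294.978698214): X=3122819.0742, Y=1835471.3676, Z=-5236388.6099
→ Helmert 7p (PV): X=3123143.1699, Y=1834906.0260, Z=-5236223.8609
→ Helmert 7p (PV): X=3122888.4319, Y=1835270.1989, Z=-5235593.7893

X=3122888.432 m, Y=1835270.199 m, Z=-5235593.789 m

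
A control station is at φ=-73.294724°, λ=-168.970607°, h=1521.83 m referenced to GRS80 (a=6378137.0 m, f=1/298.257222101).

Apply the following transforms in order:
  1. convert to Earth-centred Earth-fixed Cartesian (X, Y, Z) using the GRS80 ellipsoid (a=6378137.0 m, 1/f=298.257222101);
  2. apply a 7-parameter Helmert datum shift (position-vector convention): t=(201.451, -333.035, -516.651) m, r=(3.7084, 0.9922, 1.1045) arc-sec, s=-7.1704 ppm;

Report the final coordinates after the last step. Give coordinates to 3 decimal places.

X=-1805316.728 m, Y=-352146.417 m, Z=-6088705.854 m

start: φ=-73.294724°, λ=-168.970607°, h=1521.830 m
→ ECEF (a=6378137.000, f=1/298.257222101): X=-1805503.7239, Y=-351915.6962, Z=-6088235.2162
→ Helmert 7p (PV): X=-1805316.7285, Y=-352146.4172, Z=-6088705.8541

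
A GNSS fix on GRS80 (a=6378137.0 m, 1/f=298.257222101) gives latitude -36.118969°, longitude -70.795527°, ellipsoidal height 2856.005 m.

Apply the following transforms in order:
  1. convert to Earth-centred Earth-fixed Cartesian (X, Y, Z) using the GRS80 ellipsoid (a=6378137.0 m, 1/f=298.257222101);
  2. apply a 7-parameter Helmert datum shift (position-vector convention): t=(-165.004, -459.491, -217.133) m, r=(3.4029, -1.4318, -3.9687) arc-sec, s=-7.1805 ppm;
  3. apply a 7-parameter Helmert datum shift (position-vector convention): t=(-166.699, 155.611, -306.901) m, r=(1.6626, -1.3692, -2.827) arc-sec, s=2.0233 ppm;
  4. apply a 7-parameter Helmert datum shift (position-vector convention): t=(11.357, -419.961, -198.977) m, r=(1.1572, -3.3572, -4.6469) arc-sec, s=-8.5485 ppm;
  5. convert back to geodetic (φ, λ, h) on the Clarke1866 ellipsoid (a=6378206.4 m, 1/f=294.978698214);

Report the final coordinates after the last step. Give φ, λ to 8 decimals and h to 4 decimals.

start: φ=-36.118969°, λ=-70.795527°, h=2856.005 m
→ ECEF (a=6378137.000, f=1/298.257222101): X=1697508.4724, Y=-4873355.2941, Z=-3740546.8058
→ Helmert 7p (PV): X=1697263.4779, Y=-4873750.7431, Z=-3740805.6952
→ Helmert 7p (PV): X=1697058.2465, Y=-4873598.1025, Z=-3741148.1834
→ Helmert 7p (PV): X=1697006.1918, Y=-4873993.6453, Z=-3741314.8998
→ geod (Bowring, a=6378206.400): φ=-36.12427261°, λ=-70.80312401°, h=3675.4145 m

φ=-36.12427261°, λ=-70.80312401°, h=3675.4145 m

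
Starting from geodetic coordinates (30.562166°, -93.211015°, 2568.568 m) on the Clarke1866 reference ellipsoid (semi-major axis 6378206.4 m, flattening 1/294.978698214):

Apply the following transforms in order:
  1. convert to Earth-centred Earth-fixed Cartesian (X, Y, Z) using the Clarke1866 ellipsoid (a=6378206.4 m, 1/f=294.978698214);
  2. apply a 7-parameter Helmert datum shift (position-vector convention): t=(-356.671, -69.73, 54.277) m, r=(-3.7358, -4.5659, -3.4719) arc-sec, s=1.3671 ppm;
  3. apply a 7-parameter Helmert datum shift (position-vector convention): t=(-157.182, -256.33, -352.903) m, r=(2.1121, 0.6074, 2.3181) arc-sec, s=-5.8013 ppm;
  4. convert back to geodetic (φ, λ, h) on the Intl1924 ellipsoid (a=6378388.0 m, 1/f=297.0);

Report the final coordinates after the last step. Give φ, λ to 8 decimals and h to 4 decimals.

start: φ=30.562166°, λ=-93.211015°, h=2568.568 m
→ ECEF (a=6378206.400, f=1/294.978698214): X=-308026.7519, Y=-5490523.1162, Z=3225321.8709
→ Helmert 7p (PV): X=-308547.6581, Y=-5490536.7515, Z=3225473.1814
→ Helmert 7p (PV): X=-308631.8471, Y=-5490797.7246, Z=3225046.2536
→ geod (Bowring, a=6378388.000): φ=30.55745843°, λ=-93.21714899°, h=2474.3521 m

φ=30.55745843°, λ=-93.21714899°, h=2474.3521 m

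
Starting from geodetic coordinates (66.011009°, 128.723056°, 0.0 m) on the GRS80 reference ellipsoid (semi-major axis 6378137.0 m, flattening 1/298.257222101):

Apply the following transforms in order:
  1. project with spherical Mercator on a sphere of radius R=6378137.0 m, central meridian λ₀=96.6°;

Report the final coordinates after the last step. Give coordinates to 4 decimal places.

start: φ=66.011009°, λ=128.723056°, h=0.000 m
→ merc (R=6378137.0, λ₀=96.6°): E=3575922.2366, N=9879859.5923

E=3575922.2366 m, N=9879859.5923 m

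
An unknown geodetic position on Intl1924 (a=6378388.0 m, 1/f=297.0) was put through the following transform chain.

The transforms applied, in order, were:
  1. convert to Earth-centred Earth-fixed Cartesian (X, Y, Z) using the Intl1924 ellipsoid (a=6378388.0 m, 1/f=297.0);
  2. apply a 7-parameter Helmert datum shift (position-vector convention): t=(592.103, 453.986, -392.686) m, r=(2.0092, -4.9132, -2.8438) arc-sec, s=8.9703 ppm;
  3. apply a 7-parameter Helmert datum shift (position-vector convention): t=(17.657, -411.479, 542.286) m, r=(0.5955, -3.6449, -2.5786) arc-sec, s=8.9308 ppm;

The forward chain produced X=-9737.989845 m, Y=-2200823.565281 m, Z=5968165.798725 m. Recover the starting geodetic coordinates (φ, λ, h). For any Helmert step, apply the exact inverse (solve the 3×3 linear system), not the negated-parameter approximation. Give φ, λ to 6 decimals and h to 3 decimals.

start: X=-9737.9898, Y=-2200823.5653, Z=5968165.7987 m
→ Helmert⁻¹: X=-9622.5990, Y=-2200375.3265, Z=5967576.7402
→ Helmert⁻¹: X=-10042.1129, Y=-2200751.5761, Z=5967937.5687
→ geod (Bowring, a=6378388.000): φ=69.88283600°, λ=-90.26144100°, h=1321.5550 m

φ=69.882836°, λ=-90.261441°, h=1321.555 m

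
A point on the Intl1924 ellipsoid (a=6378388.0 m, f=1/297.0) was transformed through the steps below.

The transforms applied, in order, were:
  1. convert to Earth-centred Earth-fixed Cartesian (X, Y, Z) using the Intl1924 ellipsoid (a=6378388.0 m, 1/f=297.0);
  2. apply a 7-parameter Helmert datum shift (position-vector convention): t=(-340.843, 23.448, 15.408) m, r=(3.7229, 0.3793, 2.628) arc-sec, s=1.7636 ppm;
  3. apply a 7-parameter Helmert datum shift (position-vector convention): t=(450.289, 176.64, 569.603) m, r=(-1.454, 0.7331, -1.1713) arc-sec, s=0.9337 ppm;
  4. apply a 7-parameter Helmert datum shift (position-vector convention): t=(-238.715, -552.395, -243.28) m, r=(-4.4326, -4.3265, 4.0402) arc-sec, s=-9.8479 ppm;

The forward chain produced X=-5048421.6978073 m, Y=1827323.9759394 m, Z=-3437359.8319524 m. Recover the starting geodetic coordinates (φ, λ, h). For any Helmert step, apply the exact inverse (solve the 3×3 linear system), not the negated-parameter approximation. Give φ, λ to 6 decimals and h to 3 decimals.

start: X=-5048421.6978, Y=1827323.9759, Z=-3437359.8320 m
→ Helmert⁻¹: X=-5048268.9829, Y=1828067.1153, Z=-3437005.2260
→ Helmert⁻¹: X=-5048712.7201, Y=1827884.3310, Z=-3437576.6782
→ Helmert⁻¹: X=-5048333.3637, Y=1827859.9335, Z=-3437628.2983
→ geod (Bowring, a=6378388.000): φ=-32.80576000°, λ=160.09609900°, h=3145.6520 m

φ=-32.805760°, λ=160.096099°, h=3145.652 m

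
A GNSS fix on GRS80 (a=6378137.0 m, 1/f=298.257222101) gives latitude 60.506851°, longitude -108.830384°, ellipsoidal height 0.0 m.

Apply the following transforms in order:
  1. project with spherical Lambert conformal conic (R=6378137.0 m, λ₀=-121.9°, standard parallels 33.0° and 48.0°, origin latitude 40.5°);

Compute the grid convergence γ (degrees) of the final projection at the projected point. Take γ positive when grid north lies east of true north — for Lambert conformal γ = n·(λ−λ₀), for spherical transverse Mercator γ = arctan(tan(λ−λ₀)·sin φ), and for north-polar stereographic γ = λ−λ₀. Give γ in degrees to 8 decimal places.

8.51251968

start: φ=60.506851°, λ=-108.830384°, h=0.000 m
→ into lcc (λ₀=-121.9°): φ=60.50685100°, λ−λ₀=13.06961600°
convergence γ = 8.51251968°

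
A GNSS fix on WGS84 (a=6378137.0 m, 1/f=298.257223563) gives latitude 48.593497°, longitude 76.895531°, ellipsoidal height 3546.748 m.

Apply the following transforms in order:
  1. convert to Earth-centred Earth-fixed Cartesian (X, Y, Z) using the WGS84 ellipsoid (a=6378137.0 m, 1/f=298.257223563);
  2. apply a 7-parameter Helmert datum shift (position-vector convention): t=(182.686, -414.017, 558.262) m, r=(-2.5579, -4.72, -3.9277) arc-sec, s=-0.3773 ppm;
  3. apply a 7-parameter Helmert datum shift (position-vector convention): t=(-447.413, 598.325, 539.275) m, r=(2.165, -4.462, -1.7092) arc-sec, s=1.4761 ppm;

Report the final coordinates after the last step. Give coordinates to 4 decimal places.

X=958419.3728 m, Y=4118838.9698 m, Z=4764578.2965 m

start: φ=48.593497°, λ=76.895531°, h=3546.748 m
→ ECEF (a=6378137.000, f=1/298.257223563): X=958782.5512, Y=4118667.2722, Z=4763440.6898
→ Helmert 7p (PV): X=958934.3004, Y=4118292.5157, Z=4763968.0188
→ Helmert 7p (PV): X=958419.3728, Y=4118838.9698, Z=4764578.2965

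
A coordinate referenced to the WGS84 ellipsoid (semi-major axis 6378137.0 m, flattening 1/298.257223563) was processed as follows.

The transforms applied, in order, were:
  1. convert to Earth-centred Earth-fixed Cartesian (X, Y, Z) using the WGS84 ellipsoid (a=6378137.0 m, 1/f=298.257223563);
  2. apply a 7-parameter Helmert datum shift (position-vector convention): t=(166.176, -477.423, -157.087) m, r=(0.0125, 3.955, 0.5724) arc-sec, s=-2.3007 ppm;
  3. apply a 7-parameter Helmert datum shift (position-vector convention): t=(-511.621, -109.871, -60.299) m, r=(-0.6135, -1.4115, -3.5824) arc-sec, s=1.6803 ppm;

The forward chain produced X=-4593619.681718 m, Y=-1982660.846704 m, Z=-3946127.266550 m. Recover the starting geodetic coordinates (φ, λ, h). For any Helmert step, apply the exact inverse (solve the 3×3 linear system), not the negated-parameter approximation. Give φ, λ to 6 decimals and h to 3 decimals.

start: X=-4593619.6817, Y=-1982660.8467, Z=-3946127.2665 m
→ Helmert⁻¹: X=-4593092.9122, Y=-1982615.6803, Z=-3946034.8027
→ Helmert⁻¹: X=-4593199.4949, Y=-1982130.3103, Z=-3945974.7457
→ geod (Bowring, a=6378137.000): φ=-38.45289200°, λ=-156.65807000°, h=1670.9910 m

φ=-38.452892°, λ=-156.658070°, h=1670.991 m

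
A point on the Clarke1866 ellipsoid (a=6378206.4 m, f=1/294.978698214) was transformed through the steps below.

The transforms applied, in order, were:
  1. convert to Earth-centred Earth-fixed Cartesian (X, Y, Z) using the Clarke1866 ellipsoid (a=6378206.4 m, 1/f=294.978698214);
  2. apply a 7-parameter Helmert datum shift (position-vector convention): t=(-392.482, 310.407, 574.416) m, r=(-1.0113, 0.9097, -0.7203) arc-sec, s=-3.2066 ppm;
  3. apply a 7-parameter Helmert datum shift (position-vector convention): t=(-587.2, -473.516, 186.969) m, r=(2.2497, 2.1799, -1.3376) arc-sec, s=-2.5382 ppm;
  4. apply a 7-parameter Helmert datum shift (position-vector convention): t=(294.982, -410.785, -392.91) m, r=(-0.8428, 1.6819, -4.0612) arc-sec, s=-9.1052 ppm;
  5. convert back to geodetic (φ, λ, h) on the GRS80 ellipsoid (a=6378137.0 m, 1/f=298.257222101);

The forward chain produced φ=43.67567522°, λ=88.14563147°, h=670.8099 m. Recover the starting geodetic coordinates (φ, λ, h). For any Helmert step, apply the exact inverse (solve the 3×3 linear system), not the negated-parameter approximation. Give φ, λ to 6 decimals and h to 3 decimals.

φ=43.671643°, λ=88.140337°, h=985.672 m

start: φ=43.675675°, λ=88.145631°, h=670.810 m
→ ECEF (a=6378137.000, f=1/298.257222101): X=149529.2226, Y=4618500.3830, Z=4382562.4316
→ Helmert⁻¹: X=149108.9165, Y=4618938.2513, Z=4383015.3385
→ Helmert⁻¹: X=149620.2205, Y=4619472.2650, Z=4382790.6914
→ Helmert⁻¹: X=149977.7257, Y=4619155.7078, Z=4382253.6362
→ geod (Bowring, a=6378206.400): φ=43.67164300°, λ=88.14033700°, h=985.6720 m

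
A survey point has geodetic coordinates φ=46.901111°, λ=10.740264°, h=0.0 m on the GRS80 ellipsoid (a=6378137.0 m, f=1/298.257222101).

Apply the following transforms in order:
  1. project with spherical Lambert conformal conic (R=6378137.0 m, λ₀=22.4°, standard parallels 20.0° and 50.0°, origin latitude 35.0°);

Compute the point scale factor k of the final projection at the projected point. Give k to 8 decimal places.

start: φ=46.901111°, λ=10.740264°, h=0.000 m
→ into lcc (λ₀=22.4°): φ=46.90111100°, λ−λ₀=-11.65973600°
scale k = 0.98637958

0.98637958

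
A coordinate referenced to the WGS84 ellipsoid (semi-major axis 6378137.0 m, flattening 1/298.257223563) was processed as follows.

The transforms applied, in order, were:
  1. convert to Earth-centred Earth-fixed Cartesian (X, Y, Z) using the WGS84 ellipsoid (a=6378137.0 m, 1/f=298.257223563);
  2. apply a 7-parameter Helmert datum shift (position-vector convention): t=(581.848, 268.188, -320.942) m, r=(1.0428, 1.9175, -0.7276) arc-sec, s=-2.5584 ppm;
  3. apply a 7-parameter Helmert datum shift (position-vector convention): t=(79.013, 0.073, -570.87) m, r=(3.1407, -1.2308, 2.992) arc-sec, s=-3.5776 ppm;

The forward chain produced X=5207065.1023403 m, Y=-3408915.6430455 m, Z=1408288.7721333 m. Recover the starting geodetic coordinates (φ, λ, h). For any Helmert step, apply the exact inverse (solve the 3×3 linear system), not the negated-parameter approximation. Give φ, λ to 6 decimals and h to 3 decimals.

start: X=5207065.1023, Y=-3408915.6430, Z=1408288.7721 m
→ Helmert⁻¹: X=5206963.6754, Y=-3408981.9896, Z=1408885.5191
→ Helmert⁻¹: X=5206394.0725, Y=-3409233.4095, Z=1409275.7025
→ geod (Bowring, a=6378137.000): φ=12.84262600°, λ=-33.21744600°, h=3778.6010 m

φ=12.842626°, λ=-33.217446°, h=3778.601 m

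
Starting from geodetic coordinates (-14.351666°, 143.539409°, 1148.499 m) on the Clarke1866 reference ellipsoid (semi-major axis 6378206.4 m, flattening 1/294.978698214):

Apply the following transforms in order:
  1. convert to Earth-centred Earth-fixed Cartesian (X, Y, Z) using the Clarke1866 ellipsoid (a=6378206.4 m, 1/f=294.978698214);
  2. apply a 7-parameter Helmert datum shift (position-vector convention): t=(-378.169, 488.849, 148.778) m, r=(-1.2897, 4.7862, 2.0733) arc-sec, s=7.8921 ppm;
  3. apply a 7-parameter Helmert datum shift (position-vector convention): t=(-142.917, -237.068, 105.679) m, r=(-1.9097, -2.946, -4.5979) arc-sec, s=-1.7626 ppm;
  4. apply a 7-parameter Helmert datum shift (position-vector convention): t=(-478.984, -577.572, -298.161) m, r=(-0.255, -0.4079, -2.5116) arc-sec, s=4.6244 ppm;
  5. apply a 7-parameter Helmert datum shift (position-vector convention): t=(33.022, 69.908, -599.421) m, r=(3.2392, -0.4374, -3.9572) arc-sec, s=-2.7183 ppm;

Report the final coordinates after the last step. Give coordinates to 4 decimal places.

start: φ=-14.351666°, λ=143.539409°, h=1148.499 m
→ ECEF (a=6378206.400, f=1/294.978698214): X=-4971614.9975, Y=3673512.3547, Z=-1570893.4984
→ Helmert 7p (PV): X=-4972105.7796, Y=3673970.3999, Z=-1570664.7244
→ Helmert 7p (PV): X=-4972135.6024, Y=3673823.1484, Z=-1570661.3068
→ Helmert 7p (PV): X=-4972589.7387, Y=3673321.1678, Z=-1570981.1058
→ Helmert 7p (PV): X=-4972469.3956, Y=3673501.1604, Z=-1571529.1151

X=-4972469.3956 m, Y=3673501.1604 m, Z=-1571529.1151 m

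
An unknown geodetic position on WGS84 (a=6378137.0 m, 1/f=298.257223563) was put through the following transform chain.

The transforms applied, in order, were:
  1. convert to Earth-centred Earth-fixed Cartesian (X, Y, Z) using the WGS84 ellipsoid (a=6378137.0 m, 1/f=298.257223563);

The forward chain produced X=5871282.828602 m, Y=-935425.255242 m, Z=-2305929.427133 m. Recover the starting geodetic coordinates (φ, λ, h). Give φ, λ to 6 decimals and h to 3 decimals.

start: X=5871282.8286, Y=-935425.2552, Z=-2305929.4271 m
→ geod (Bowring, a=6378137.000): φ=-21.32909000°, λ=-9.05240300°, h=1527.5950 m

φ=-21.329090°, λ=-9.052403°, h=1527.595 m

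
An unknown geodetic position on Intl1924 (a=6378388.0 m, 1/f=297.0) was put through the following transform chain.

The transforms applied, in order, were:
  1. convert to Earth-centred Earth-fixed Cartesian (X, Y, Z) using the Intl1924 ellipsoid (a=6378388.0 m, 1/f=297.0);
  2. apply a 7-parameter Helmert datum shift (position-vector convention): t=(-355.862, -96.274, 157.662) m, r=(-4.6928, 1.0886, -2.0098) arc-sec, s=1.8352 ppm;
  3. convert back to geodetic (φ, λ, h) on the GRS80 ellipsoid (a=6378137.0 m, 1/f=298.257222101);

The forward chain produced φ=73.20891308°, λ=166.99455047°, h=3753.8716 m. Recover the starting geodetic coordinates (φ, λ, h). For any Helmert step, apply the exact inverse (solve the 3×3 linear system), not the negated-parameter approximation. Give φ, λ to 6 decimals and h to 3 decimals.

φ=73.211745°, λ=166.994126°, h=3330.077 m

start: φ=73.208913°, λ=166.994550°, h=3753.872 m
→ ECEF (a=6378137.000, f=1/298.257222101): X=-1801860.7735, Y=416172.8551, Z=6087611.8099
→ Helmert⁻¹: X=-1801537.7874, Y=416112.3139, Z=6087442.9354
→ geod (Bowring, a=6378388.000): φ=73.21174500°, λ=166.99412600°, h=3330.0770 m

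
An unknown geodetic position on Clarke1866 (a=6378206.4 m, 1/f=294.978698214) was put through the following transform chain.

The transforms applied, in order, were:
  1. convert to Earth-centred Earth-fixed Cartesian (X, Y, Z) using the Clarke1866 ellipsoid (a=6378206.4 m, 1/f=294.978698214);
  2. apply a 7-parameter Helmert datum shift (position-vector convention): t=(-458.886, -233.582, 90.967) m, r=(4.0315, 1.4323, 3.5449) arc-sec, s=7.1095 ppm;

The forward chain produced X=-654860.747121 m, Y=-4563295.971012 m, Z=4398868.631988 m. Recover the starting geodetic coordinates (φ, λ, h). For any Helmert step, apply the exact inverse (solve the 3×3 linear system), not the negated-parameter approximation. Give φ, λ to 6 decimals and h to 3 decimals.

start: X=-654860.7471, Y=-4563295.9710, Z=4398868.6320 m
→ Helmert⁻¹: X=-654506.1734, Y=-4562932.7234, Z=4398831.0309
→ geod (Bowring, a=6378206.400): φ=43.85375400°, λ=-98.16281600°, h=3817.7770 m

φ=43.853754°, λ=-98.162816°, h=3817.777 m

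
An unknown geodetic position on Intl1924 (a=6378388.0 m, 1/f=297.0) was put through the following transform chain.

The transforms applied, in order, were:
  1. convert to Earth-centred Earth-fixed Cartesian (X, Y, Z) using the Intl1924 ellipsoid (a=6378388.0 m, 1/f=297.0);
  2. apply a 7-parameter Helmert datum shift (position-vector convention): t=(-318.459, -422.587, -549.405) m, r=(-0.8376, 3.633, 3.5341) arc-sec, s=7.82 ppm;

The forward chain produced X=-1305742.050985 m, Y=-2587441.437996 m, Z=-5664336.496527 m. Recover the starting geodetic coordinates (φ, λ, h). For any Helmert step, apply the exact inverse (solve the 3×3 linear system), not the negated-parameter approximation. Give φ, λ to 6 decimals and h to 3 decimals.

φ=-63.061725°, λ=-116.775182°, h=619.688 m

start: X=-1305742.0510, Y=-2587441.4380, Z=-5664336.4965 m
→ Helmert⁻¹: X=-1305357.9503, Y=-2586953.2555, Z=-5663776.2978
→ geod (Bowring, a=6378388.000): φ=-63.06172500°, λ=-116.77518200°, h=619.6880 m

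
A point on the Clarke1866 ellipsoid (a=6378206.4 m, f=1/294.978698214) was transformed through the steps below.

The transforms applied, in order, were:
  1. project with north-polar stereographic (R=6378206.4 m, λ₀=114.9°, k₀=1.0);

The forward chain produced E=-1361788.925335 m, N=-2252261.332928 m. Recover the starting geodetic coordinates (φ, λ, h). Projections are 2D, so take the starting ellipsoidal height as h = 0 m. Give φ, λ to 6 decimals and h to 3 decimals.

φ=66.684238°, λ=83.741506°, h=0.000 m

start: E=-1361788.9253, N=-2252261.3329 m
→ stereo⁻¹: φ=66.68423800°, λ=83.74150600°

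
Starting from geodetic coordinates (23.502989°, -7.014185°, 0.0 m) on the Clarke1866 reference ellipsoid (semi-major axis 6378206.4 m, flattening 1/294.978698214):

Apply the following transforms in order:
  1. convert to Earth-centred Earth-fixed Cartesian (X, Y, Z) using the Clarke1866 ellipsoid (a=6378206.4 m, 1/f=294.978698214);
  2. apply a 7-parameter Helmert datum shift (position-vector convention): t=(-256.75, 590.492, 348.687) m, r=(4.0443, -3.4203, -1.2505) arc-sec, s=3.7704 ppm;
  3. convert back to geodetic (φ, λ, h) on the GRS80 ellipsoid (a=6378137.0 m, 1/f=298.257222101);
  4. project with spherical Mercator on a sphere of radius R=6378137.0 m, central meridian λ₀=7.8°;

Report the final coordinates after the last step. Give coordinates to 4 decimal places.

start: φ=23.502989°, λ=-7.014185°, h=0.000 m
→ ECEF (a=6378206.400, f=1/294.978698214): X=5808418.2111, Y=-714643.8225, Z=2527753.0856
→ Helmert 7p (PV): X=5808137.1130, Y=-714140.8019, Z=2528193.6070
→ geod (Bowring, a=6378137.000): φ=23.50629476°, λ=-7.00963287°, h=-104.8035 m
→ merc (R=6378137.0, λ₀=7.8°): E=-1648600.7898, N=2693362.3423

E=-1648600.7898 m, N=2693362.3423 m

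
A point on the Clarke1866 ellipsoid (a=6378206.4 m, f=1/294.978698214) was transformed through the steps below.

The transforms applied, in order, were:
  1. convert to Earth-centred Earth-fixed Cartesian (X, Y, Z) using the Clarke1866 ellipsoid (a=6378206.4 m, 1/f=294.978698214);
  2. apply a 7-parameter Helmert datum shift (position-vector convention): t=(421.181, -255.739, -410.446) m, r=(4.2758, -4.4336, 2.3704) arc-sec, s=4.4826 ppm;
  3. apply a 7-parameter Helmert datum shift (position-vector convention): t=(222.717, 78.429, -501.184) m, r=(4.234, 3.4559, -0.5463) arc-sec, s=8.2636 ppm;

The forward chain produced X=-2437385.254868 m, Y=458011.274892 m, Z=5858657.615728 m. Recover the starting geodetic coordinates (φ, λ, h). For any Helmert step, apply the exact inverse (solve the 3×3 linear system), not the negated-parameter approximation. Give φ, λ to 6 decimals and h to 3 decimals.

start: X=-2437385.2549, Y=458011.2749, Z=5858657.6157 m
→ Helmert⁻¹: X=-2437687.2084, Y=458042.8744, Z=5859060.1375
→ Helmert⁻¹: X=-2437966.2440, Y=458446.0414, Z=5859487.2178
→ geod (Bowring, a=6378206.400): φ=67.19325700°, λ=169.35021200°, h=3118.2060 m

φ=67.193257°, λ=169.350212°, h=3118.206 m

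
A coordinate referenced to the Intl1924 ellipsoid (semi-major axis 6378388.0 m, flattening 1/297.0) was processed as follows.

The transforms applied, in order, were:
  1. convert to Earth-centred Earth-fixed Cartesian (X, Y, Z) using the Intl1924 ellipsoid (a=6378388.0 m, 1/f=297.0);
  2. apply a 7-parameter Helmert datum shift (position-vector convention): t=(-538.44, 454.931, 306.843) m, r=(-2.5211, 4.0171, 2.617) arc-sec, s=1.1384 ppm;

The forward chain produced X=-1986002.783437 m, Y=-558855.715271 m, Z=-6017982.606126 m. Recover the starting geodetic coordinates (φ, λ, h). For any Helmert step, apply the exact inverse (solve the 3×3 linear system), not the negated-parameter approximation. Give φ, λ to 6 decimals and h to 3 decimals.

φ=-71.200521°, λ=-164.269140°, h=2806.978 m

start: X=-1986002.7834, Y=-558855.7153, Z=-6017982.6061 m
→ Helmert⁻¹: X=-1985351.9686, Y=-559211.2604, Z=-6018328.0986
→ geod (Bowring, a=6378388.000): φ=-71.20052100°, λ=-164.26914000°, h=2806.9780 m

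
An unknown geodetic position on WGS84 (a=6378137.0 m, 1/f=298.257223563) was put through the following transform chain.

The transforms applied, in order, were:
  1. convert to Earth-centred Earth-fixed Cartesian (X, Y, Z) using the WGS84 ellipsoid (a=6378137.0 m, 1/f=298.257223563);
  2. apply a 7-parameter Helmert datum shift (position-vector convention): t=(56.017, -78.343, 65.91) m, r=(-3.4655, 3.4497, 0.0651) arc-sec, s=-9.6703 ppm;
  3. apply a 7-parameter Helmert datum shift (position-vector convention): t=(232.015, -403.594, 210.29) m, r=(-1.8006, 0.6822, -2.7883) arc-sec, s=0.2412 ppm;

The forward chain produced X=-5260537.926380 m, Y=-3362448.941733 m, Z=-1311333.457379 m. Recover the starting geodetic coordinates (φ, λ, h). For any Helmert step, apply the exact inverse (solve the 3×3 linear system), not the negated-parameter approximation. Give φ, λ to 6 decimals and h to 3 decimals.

start: X=-5260537.9264, Y=-3362448.9417, Z=-1311333.4574 m
→ Helmert⁻¹: X=-5260718.8854, Y=-3362104.2019, Z=-1311590.1800
→ Helmert⁻¹: X=-5260804.8977, Y=-3362034.6706, Z=-1311813.2455
→ geod (Bowring, a=6378137.000): φ=-11.94368000°, λ=-147.41848100°, h=2442.3240 m

φ=-11.943680°, λ=-147.418481°, h=2442.324 m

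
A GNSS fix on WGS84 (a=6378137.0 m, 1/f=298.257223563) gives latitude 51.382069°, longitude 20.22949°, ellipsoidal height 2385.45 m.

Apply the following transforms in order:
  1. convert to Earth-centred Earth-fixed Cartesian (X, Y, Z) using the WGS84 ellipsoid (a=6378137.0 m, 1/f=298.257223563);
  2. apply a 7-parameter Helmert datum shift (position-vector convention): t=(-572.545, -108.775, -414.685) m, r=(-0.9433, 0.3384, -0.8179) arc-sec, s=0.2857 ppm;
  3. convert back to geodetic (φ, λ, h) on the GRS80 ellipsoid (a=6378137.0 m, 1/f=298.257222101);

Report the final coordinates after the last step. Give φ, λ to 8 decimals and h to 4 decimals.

start: φ=51.382069°, λ=20.229490°, h=2385.450 m
→ ECEF (a=6378137.000, f=1/298.257223563): X=3744250.2769, Y=1379804.3178, Z=4962047.9329
→ Helmert 7p (PV): X=3743692.4138, Y=1379703.7826, Z=4961622.2125
→ geod (Bowring, a=6378137.000): φ=51.38360059°, λ=20.23090543°, h=1704.4318 m

φ=51.38360059°, λ=20.23090543°, h=1704.4318 m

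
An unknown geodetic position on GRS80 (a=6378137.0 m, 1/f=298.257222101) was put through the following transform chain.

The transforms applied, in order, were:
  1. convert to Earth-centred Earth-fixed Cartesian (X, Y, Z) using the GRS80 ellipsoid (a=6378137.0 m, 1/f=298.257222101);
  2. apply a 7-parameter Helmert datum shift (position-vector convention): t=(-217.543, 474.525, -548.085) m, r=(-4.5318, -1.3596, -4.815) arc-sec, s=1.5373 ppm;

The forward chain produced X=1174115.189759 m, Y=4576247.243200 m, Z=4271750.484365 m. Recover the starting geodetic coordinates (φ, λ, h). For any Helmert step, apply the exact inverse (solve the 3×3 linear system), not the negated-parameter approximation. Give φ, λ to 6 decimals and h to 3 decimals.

start: X=1174115.1898, Y=4576247.2432, Z=4271750.4844 m
→ Helmert⁻¹: X=1174252.2749, Y=4575699.2277, Z=4272384.7932
→ geod (Bowring, a=6378137.000): φ=42.31786000°, λ=75.60690300°, h=903.9920 m

φ=42.317860°, λ=75.606903°, h=903.992 m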